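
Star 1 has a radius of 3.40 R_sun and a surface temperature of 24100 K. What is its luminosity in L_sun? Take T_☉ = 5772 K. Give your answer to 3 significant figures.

L/L_☉ = (R/R_☉)² (T/T_☉)⁴ = (3.40)² × (24100/5772)⁴
       = 11.56 × (4.175)⁴ = 11.56 × 303.9 = 3513.

3.51×10^3 L_sun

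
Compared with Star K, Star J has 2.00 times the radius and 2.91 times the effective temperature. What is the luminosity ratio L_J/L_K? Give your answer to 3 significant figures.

From the Stefan–Boltzmann law, L ∝ R²T⁴, so
L_J/L_K = (R_J/R_K)² (T_J/T_K)⁴ = (2.00)² × (2.91)⁴ = 4.000 × 71.71 = 286.8.

287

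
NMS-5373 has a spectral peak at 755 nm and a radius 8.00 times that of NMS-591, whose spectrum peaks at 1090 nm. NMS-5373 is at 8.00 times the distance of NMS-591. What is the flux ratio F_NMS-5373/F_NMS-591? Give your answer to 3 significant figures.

4.34

Wien's law: T_NMS-5373/T_NMS-591 = λ_NMS-591/λ_NMS-5373 = 1090/755 = 1.444.
L_NMS-5373/L_NMS-591 = (R_NMS-5373/R_NMS-591)²(T_NMS-5373/T_NMS-591)⁴ = (8.00)²(1.444)⁴ = 278.0.
F_NMS-5373/F_NMS-591 = (L_NMS-5373/L_NMS-591)/(d_NMS-5373/d_NMS-591)² = 278.0/(8.00)² = 4.344.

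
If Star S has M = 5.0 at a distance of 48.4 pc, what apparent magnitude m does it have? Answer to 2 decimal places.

m = M + 5 log₁₀(d/10 pc) = 5.0 + 5 log₁₀(48.4/10)
  = 5.0 + 5 × 0.685 = 5.0 + 3.42 = 8.42.

8.42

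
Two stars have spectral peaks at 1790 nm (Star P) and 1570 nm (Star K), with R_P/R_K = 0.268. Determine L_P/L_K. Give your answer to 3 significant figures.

0.0425

Wien's law gives T ∝ 1/λ_max, so T_P/T_K = λ_K/λ_P = 1570/1790 = 0.8771.
Then L ∝ R²T⁴ gives L_P/L_K = (0.268)² × (0.8771)⁴ = 0.07182 × 0.5918 = 0.04251.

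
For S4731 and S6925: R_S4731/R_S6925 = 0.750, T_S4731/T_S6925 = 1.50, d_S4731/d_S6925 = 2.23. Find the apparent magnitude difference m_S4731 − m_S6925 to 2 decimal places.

0.61

L_S4731/L_S6925 = (0.750)²(1.50)⁴ = 2.848.
F_S4731/F_S6925 = (L_S4731/L_S6925)/(d_S4731/d_S6925)² = 2.848/4.973 = 0.5726.
m_S4731 − m_S6925 = −2.5 log₁₀(0.5726) = 0.61.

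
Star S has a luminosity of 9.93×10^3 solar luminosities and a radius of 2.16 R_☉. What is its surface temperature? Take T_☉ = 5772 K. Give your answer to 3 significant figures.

T/T_☉ = (L/L_☉)^(1/4) / (R/R_☉)^(1/2)
T = 5772 × (9.93×10^3)^(1/4) / √(2.16) = 5772 × 9.982 / 1.470 = 3.920×10^4 K.

3.92×10^4 K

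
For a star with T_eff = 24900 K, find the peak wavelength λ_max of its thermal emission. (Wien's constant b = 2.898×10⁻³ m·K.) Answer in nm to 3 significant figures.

λ_max = b/T = 2.898×10⁻³ / 24900 = 1.16×10^-7 m = 116.4 nm.

116 nm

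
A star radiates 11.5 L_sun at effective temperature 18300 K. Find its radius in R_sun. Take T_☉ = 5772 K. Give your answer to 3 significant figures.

R/R_☉ = √(L/L_☉) / (T/T_☉)² = √(11.5) / (3.170)²
       = 3.391 / 10.05 = 0.3374.

0.337 R_sun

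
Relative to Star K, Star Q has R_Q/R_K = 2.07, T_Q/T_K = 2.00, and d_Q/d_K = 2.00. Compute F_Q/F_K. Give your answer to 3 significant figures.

17.1

L_Q/L_K = (R_Q/R_K)²(T_Q/T_K)⁴ = (2.07)² × (2.00)⁴ = 68.56.
F_Q/F_K = (L_Q/L_K)/(d_Q/d_K)² = 68.56 / (2.00)² = 17.14.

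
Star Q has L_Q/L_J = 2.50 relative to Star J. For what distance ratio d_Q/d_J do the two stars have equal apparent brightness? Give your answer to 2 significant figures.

Equal flux requires L_Q/d_Q² = L_J/d_J², so d_Q/d_J = √(L_Q/L_J)
= √(2.50) = 1.581.

1.6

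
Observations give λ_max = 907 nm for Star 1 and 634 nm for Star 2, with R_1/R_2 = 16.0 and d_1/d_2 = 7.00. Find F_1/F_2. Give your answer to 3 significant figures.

Wien's law: T_1/T_2 = λ_2/λ_1 = 634/907 = 0.6990.
L_1/L_2 = (R_1/R_2)²(T_1/T_2)⁴ = (16.0)²(0.6990)⁴ = 61.12.
F_1/F_2 = (L_1/L_2)/(d_1/d_2)² = 61.12/(7.00)² = 1.247.

1.25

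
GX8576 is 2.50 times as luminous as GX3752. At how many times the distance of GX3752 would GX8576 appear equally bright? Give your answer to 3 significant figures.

Equal flux requires L_GX8576/d_GX8576² = L_GX3752/d_GX3752², so d_GX8576/d_GX3752 = √(L_GX8576/L_GX3752)
= √(2.50) = 1.581.

1.58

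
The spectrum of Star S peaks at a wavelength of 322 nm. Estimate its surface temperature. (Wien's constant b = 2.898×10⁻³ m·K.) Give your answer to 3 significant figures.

T = b/λ_max = 2.898×10⁻³ / (322×10⁻⁹) = 9000 K.

9.00×10^3 K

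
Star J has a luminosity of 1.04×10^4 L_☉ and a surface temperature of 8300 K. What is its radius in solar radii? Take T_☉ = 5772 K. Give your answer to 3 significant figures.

R/R_☉ = √(L/L_☉) / (T/T_☉)² = √(1.04×10^4) / (1.438)²
       = 102.0 / 2.068 = 49.32.

49.3 solar radii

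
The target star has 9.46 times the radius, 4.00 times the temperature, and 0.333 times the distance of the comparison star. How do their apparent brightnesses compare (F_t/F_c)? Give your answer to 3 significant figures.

L_t/L_c = (R_t/R_c)²(T_t/T_c)⁴ = (9.46)² × (4.00)⁴ = 2.291×10^4.
F_t/F_c = (L_t/L_c)/(d_t/d_c)² = 2.291×10^4 / (0.333)² = 2.066×10^5.

2.07×10^5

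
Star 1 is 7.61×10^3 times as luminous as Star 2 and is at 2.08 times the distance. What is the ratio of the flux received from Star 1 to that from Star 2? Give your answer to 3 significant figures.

F = L/(4πd²), so F_1/F_2 = (L_1/L_2) / (d_1/d_2)²
= 7.61×10^3 / (2.08)² = 7.61×10^3 / 4.326 = 1759.

1.76×10^3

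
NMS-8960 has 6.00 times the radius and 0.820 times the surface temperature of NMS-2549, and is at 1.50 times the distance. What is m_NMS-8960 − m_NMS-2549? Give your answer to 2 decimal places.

-2.15

L_NMS-8960/L_NMS-2549 = (6.00)²(0.820)⁴ = 16.28.
F_NMS-8960/F_NMS-2549 = (L_NMS-8960/L_NMS-2549)/(d_NMS-8960/d_NMS-2549)² = 16.28/2.250 = 7.234.
m_NMS-8960 − m_NMS-2549 = −2.5 log₁₀(7.234) = -2.15.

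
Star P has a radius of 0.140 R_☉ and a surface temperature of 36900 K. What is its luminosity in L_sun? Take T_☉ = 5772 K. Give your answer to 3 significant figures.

32.7 L_sun

L/L_☉ = (R/R_☉)² (T/T_☉)⁴ = (0.140)² × (36900/5772)⁴
       = 0.01960 × (6.393)⁴ = 0.01960 × 1670 = 32.74.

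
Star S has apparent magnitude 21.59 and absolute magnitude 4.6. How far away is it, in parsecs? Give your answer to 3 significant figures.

m − M = 5 log₁₀(d/10 pc)
21.59 − (4.6) = 16.99 = 5 log₁₀(d/10)
d = 10 × 10^(16.99/5) = 10 × 10^3.398 = 2.500×10^4 pc.

2.50×10^4 pc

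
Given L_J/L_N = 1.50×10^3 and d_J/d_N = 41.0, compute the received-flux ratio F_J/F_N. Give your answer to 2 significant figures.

0.89

F = L/(4πd²), so F_J/F_N = (L_J/L_N) / (d_J/d_N)²
= 1.50×10^3 / (41.0)² = 1.50×10^3 / 1681 = 0.8923.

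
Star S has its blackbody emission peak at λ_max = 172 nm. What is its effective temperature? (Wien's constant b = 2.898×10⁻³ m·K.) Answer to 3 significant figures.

T = b/λ_max = 2.898×10⁻³ / (172×10⁻⁹) = 1.685×10^4 K.

1.68×10^4 K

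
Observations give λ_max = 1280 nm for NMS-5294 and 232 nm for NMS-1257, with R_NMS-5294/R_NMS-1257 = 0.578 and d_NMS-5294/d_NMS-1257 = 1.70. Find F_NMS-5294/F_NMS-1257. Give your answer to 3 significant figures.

1.25×10^-4

Wien's law: T_NMS-5294/T_NMS-1257 = λ_NMS-1257/λ_NMS-5294 = 232/1280 = 0.1812.
L_NMS-5294/L_NMS-1257 = (R_NMS-5294/R_NMS-1257)²(T_NMS-5294/T_NMS-1257)⁴ = (0.578)²(0.1812)⁴ = 3.606×10^-4.
F_NMS-5294/F_NMS-1257 = (L_NMS-5294/L_NMS-1257)/(d_NMS-5294/d_NMS-1257)² = 3.606×10^-4/(1.70)² = 1.248×10^-4.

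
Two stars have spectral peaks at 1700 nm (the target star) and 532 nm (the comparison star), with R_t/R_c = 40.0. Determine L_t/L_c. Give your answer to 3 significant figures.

Wien's law gives T ∝ 1/λ_max, so T_t/T_c = λ_c/λ_t = 532/1700 = 0.3129.
Then L ∝ R²T⁴ gives L_t/L_c = (40.0)² × (0.3129)⁴ = 1600 × 0.009591 = 15.35.

15.3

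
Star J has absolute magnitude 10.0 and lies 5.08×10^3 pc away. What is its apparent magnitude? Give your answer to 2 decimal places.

23.53

m = M + 5 log₁₀(d/10 pc) = 10.0 + 5 log₁₀(5.08×10^3/10)
  = 10.0 + 5 × 2.706 = 10.0 + 13.53 = 23.53.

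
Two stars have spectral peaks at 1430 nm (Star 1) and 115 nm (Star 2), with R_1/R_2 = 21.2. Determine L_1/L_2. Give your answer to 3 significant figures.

0.0188

Wien's law gives T ∝ 1/λ_max, so T_1/T_2 = λ_2/λ_1 = 115/1430 = 0.08042.
Then L ∝ R²T⁴ gives L_1/L_2 = (21.2)² × (0.08042)⁴ = 449.4 × 4.183×10^-5 = 0.01880.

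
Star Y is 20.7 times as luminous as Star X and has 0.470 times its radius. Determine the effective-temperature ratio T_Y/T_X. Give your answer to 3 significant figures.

3.11

L ∝ R²T⁴ gives T ∝ (L/R²)^(1/4), so
T_Y/T_X = (20.7 / 0.470²)^(1/4) = (93.71)^(1/4) = 3.111.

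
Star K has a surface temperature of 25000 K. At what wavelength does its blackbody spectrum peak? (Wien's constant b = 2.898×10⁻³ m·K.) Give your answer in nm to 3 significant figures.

116 nm

λ_max = b/T = 2.898×10⁻³ / 25000 = 1.16×10^-7 m = 115.9 nm.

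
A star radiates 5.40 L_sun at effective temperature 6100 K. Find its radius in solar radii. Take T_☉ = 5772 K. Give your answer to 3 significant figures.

R/R_☉ = √(L/L_☉) / (T/T_☉)² = √(5.40) / (1.057)²
       = 2.324 / 1.117 = 2.081.

2.08 solar radii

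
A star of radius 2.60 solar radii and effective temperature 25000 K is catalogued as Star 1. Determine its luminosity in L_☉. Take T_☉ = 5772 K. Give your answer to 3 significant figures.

2.38×10^3 L_☉

L/L_☉ = (R/R_☉)² (T/T_☉)⁴ = (2.60)² × (25000/5772)⁴
       = 6.760 × (4.331)⁴ = 6.760 × 351.9 = 2379.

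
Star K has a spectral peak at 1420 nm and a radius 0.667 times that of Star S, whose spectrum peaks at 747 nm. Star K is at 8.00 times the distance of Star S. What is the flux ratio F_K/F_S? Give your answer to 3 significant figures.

5.32×10^-4

Wien's law: T_K/T_S = λ_S/λ_K = 747/1420 = 0.5261.
L_K/L_S = (R_K/R_S)²(T_K/T_S)⁴ = (0.667)²(0.5261)⁴ = 0.03407.
F_K/F_S = (L_K/L_S)/(d_K/d_S)² = 0.03407/(8.00)² = 5.324×10^-4.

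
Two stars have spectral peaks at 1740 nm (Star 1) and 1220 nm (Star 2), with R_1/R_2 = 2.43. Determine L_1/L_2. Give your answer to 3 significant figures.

Wien's law gives T ∝ 1/λ_max, so T_1/T_2 = λ_2/λ_1 = 1220/1740 = 0.7011.
Then L ∝ R²T⁴ gives L_1/L_2 = (2.43)² × (0.7011)⁴ = 5.905 × 0.2417 = 1.427.

1.43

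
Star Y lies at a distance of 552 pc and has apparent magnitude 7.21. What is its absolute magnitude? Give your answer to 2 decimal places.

M = m − 5 log₁₀(d/10 pc) = 7.21 − 5 log₁₀(552/10)
  = 7.21 − 5 × 1.742 = 7.21 − 8.71 = -1.50.

-1.50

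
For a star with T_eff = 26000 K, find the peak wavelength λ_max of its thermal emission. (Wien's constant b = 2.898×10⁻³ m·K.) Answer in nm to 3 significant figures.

λ_max = b/T = 2.898×10⁻³ / 26000 = 1.11×10^-7 m = 111.5 nm.

111 nm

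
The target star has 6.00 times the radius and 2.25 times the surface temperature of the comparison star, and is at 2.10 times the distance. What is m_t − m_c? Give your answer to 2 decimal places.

-5.80

L_t/L_c = (6.00)²(2.25)⁴ = 922.6.
F_t/F_c = (L_t/L_c)/(d_t/d_c)² = 922.6/4.410 = 209.2.
m_t − m_c = −2.5 log₁₀(209.2) = -5.80.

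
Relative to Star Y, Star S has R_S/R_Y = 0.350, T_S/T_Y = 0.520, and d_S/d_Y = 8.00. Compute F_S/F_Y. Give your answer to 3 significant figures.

1.40×10^-4

L_S/L_Y = (R_S/R_Y)²(T_S/T_Y)⁴ = (0.350)² × (0.520)⁴ = 0.008957.
F_S/F_Y = (L_S/L_Y)/(d_S/d_Y)² = 0.008957 / (8.00)² = 1.399×10^-4.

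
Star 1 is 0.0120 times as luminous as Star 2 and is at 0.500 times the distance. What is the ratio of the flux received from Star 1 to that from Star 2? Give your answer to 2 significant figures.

0.048

F = L/(4πd²), so F_1/F_2 = (L_1/L_2) / (d_1/d_2)²
= 0.0120 / (0.500)² = 0.0120 / 0.2500 = 0.04800.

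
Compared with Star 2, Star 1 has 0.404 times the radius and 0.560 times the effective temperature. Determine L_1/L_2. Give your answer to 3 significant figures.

From the Stefan–Boltzmann law, L ∝ R²T⁴, so
L_1/L_2 = (R_1/R_2)² (T_1/T_2)⁴ = (0.404)² × (0.560)⁴ = 0.1632 × 0.09834 = 0.01605.

0.0161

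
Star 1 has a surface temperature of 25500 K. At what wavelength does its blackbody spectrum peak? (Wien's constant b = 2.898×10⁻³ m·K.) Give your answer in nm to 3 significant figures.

λ_max = b/T = 2.898×10⁻³ / 25500 = 1.14×10^-7 m = 113.6 nm.

114 nm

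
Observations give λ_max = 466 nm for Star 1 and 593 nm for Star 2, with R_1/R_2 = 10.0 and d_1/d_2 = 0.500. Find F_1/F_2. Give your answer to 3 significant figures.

Wien's law: T_1/T_2 = λ_2/λ_1 = 593/466 = 1.273.
L_1/L_2 = (R_1/R_2)²(T_1/T_2)⁴ = (10.0)²(1.273)⁴ = 262.2.
F_1/F_2 = (L_1/L_2)/(d_1/d_2)² = 262.2/(0.500)² = 1049.

1.05×10^3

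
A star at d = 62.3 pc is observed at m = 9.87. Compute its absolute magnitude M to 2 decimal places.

M = m − 5 log₁₀(d/10 pc) = 9.87 − 5 log₁₀(62.3/10)
  = 9.87 − 5 × 0.794 = 9.87 − 3.97 = 5.90.

5.90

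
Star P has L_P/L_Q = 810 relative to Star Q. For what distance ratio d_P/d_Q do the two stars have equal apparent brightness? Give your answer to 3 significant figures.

Equal flux requires L_P/d_P² = L_Q/d_Q², so d_P/d_Q = √(L_P/L_Q)
= √(810) = 28.46.

28.5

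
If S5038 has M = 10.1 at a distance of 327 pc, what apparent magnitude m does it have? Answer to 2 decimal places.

17.67

m = M + 5 log₁₀(d/10 pc) = 10.1 + 5 log₁₀(327/10)
  = 10.1 + 5 × 1.515 = 10.1 + 7.57 = 17.67.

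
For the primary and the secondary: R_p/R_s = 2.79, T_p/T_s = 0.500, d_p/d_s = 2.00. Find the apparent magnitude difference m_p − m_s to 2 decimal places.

2.29

L_p/L_s = (2.79)²(0.500)⁴ = 0.4865.
F_p/F_s = (L_p/L_s)/(d_p/d_s)² = 0.4865/4.000 = 0.1216.
m_p − m_s = −2.5 log₁₀(0.1216) = 2.29.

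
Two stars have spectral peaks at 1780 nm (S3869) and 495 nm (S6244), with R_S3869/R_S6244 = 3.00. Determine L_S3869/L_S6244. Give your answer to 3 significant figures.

Wien's law gives T ∝ 1/λ_max, so T_S3869/T_S6244 = λ_S6244/λ_S3869 = 495/1780 = 0.2781.
Then L ∝ R²T⁴ gives L_S3869/L_S6244 = (3.00)² × (0.2781)⁴ = 9.000 × 0.005981 = 0.05382.

0.0538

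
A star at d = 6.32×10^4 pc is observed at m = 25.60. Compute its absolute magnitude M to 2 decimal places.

M = m − 5 log₁₀(d/10 pc) = 25.60 − 5 log₁₀(6.32×10^4/10)
  = 25.60 − 5 × 3.801 = 25.60 − 19.00 = 6.60.

6.60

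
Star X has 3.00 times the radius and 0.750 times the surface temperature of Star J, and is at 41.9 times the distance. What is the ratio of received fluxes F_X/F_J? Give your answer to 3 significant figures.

0.00162

L_X/L_J = (R_X/R_J)²(T_X/T_J)⁴ = (3.00)² × (0.750)⁴ = 2.848.
F_X/F_J = (L_X/L_J)/(d_X/d_J)² = 2.848 / (41.9)² = 0.001622.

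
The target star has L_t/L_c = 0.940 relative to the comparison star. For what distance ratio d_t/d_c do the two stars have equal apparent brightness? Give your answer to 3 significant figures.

Equal flux requires L_t/d_t² = L_c/d_c², so d_t/d_c = √(L_t/L_c)
= √(0.940) = 0.9695.

0.970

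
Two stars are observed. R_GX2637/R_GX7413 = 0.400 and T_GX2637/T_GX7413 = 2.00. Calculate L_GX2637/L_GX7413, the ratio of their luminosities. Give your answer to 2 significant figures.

From the Stefan–Boltzmann law, L ∝ R²T⁴, so
L_GX2637/L_GX7413 = (R_GX2637/R_GX7413)² (T_GX2637/T_GX7413)⁴ = (0.400)² × (2.00)⁴ = 0.1600 × 16.00 = 2.560.

2.6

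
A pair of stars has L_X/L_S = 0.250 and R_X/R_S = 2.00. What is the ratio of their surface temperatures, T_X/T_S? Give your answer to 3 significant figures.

0.500

L ∝ R²T⁴ gives T ∝ (L/R²)^(1/4), so
T_X/T_S = (0.250 / 2.00²)^(1/4) = (0.06250)^(1/4) = 0.5000.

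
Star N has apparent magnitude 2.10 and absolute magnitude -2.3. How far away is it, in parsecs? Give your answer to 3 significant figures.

75.9 pc

m − M = 5 log₁₀(d/10 pc)
2.10 − (-2.3) = 4.40 = 5 log₁₀(d/10)
d = 10 × 10^(4.40/5) = 10 × 10^0.880 = 75.86 pc.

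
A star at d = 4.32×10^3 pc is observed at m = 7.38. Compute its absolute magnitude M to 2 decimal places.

-5.80

M = m − 5 log₁₀(d/10 pc) = 7.38 − 5 log₁₀(4.32×10^3/10)
  = 7.38 − 5 × 2.635 = 7.38 − 13.18 = -5.80.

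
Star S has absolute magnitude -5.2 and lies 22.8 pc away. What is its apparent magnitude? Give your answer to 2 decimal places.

-3.41

m = M + 5 log₁₀(d/10 pc) = -5.2 + 5 log₁₀(22.8/10)
  = -5.2 + 5 × 0.358 = -5.2 + 1.79 = -3.41.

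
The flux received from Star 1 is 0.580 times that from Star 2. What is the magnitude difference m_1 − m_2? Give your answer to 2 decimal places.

0.59

m_1 − m_2 = −2.5 log₁₀(F_1/F_2) = −2.5 log₁₀(0.580) = −2.5 × (-0.237) = 0.591.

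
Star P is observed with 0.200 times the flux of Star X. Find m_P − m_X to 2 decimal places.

m_P − m_X = −2.5 log₁₀(F_P/F_X) = −2.5 log₁₀(0.200) = −2.5 × (-0.699) = 1.747.

1.75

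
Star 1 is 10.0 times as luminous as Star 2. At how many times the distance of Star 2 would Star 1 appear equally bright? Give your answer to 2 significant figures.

Equal flux requires L_1/d_1² = L_2/d_2², so d_1/d_2 = √(L_1/L_2)
= √(10.0) = 3.162.

3.2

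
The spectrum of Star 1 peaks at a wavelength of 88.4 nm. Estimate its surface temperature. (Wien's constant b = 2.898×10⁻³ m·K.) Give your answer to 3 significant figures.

T = b/λ_max = 2.898×10⁻³ / (88.4×10⁻⁹) = 3.278×10^4 K.

3.28×10^4 K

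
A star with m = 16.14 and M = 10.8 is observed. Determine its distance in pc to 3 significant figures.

117 pc

m − M = 5 log₁₀(d/10 pc)
16.14 − (10.8) = 5.34 = 5 log₁₀(d/10)
d = 10 × 10^(5.34/5) = 10 × 10^1.068 = 116.9 pc.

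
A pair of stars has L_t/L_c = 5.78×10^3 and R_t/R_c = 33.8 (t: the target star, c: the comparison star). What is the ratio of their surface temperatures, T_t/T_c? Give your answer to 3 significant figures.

1.50

L ∝ R²T⁴ gives T ∝ (L/R²)^(1/4), so
T_t/T_c = (5.78×10^3 / 33.8²)^(1/4) = (5.059)^(1/4) = 1.500.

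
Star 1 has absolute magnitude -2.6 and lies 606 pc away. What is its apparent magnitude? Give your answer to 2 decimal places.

m = M + 5 log₁₀(d/10 pc) = -2.6 + 5 log₁₀(606/10)
  = -2.6 + 5 × 1.782 = -2.6 + 8.91 = 6.31.

6.31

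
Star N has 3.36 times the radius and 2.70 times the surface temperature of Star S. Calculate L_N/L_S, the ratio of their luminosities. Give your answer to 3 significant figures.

From the Stefan–Boltzmann law, L ∝ R²T⁴, so
L_N/L_S = (R_N/R_S)² (T_N/T_S)⁴ = (3.36)² × (2.70)⁴ = 11.29 × 53.14 = 600.0.

600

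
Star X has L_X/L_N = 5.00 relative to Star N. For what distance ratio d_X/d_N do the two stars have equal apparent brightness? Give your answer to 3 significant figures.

Equal flux requires L_X/d_X² = L_N/d_N², so d_X/d_N = √(L_X/L_N)
= √(5.00) = 2.236.

2.24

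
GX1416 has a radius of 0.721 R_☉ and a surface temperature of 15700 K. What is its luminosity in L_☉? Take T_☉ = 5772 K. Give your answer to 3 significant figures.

L/L_☉ = (R/R_☉)² (T/T_☉)⁴ = (0.721)² × (15700/5772)⁴
       = 0.5198 × (2.720)⁴ = 0.5198 × 54.74 = 28.46.

28.5 L_☉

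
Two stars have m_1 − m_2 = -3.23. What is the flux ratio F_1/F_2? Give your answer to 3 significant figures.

19.6

F_1/F_2 = 10^(−(m_1 − m_2)/2.5) = 10^(3.23/2.5) = 10^1.292 = 19.59.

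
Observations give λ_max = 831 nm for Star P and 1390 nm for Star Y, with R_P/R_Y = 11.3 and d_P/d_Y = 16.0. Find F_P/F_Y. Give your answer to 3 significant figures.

3.90

Wien's law: T_P/T_Y = λ_Y/λ_P = 1390/831 = 1.673.
L_P/L_Y = (R_P/R_Y)²(T_P/T_Y)⁴ = (11.3)²(1.673)⁴ = 999.6.
F_P/F_Y = (L_P/L_Y)/(d_P/d_Y)² = 999.6/(16.0)² = 3.905.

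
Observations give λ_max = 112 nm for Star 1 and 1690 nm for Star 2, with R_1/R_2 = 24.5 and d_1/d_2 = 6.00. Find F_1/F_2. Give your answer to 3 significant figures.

8.64×10^5

Wien's law: T_1/T_2 = λ_2/λ_1 = 1690/112 = 15.09.
L_1/L_2 = (R_1/R_2)²(T_1/T_2)⁴ = (24.5)²(15.09)⁴ = 3.112×10^7.
F_1/F_2 = (L_1/L_2)/(d_1/d_2)² = 3.112×10^7/(6.00)² = 8.644×10^5.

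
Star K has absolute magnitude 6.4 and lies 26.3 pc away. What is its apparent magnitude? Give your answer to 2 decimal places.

m = M + 5 log₁₀(d/10 pc) = 6.4 + 5 log₁₀(26.3/10)
  = 6.4 + 5 × 0.420 = 6.4 + 2.10 = 8.50.

8.50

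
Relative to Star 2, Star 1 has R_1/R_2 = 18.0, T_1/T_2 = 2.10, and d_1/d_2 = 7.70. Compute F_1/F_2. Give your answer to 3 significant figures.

L_1/L_2 = (R_1/R_2)²(T_1/T_2)⁴ = (18.0)² × (2.10)⁴ = 6301.
F_1/F_2 = (L_1/L_2)/(d_1/d_2)² = 6301 / (7.70)² = 106.3.

106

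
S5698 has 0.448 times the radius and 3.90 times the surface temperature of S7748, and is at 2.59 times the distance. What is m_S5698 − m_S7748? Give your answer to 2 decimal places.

L_S5698/L_S7748 = (0.448)²(3.90)⁴ = 46.43.
F_S5698/F_S7748 = (L_S5698/L_S7748)/(d_S5698/d_S7748)² = 46.43/6.708 = 6.922.
m_S5698 − m_S7748 = −2.5 log₁₀(6.922) = -2.10.

-2.10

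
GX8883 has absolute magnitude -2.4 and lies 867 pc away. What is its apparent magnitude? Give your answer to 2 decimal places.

m = M + 5 log₁₀(d/10 pc) = -2.4 + 5 log₁₀(867/10)
  = -2.4 + 5 × 1.938 = -2.4 + 9.69 = 7.29.

7.29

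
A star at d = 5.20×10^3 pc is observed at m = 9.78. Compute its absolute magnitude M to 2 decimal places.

M = m − 5 log₁₀(d/10 pc) = 9.78 − 5 log₁₀(5.20×10^3/10)
  = 9.78 − 5 × 2.716 = 9.78 − 13.58 = -3.80.

-3.80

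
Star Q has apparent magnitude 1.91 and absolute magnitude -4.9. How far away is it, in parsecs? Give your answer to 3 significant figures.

230 pc

m − M = 5 log₁₀(d/10 pc)
1.91 − (-4.9) = 6.81 = 5 log₁₀(d/10)
d = 10 × 10^(6.81/5) = 10 × 10^1.362 = 230.1 pc.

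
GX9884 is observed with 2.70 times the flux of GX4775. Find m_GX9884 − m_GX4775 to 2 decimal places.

-1.08

m_GX9884 − m_GX4775 = −2.5 log₁₀(F_GX9884/F_GX4775) = −2.5 log₁₀(2.70) = −2.5 × (0.431) = -1.078.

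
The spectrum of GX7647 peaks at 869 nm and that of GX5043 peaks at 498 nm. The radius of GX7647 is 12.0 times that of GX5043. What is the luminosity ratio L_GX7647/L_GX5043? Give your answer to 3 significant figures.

15.5

Wien's law gives T ∝ 1/λ_max, so T_GX7647/T_GX5043 = λ_GX5043/λ_GX7647 = 498/869 = 0.5731.
Then L ∝ R²T⁴ gives L_GX7647/L_GX5043 = (12.0)² × (0.5731)⁴ = 144.0 × 0.1079 = 15.53.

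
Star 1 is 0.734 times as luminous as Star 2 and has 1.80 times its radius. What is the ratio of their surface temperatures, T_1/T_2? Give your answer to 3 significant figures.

0.690

L ∝ R²T⁴ gives T ∝ (L/R²)^(1/4), so
T_1/T_2 = (0.734 / 1.80²)^(1/4) = (0.2265)^(1/4) = 0.6899.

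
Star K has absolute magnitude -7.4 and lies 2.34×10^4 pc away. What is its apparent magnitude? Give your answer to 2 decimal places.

9.45

m = M + 5 log₁₀(d/10 pc) = -7.4 + 5 log₁₀(2.34×10^4/10)
  = -7.4 + 5 × 3.369 = -7.4 + 16.85 = 9.45.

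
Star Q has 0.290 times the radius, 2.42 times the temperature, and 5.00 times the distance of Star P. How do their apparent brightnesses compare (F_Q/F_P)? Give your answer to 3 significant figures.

L_Q/L_P = (R_Q/R_P)²(T_Q/T_P)⁴ = (0.290)² × (2.42)⁴ = 2.884.
F_Q/F_P = (L_Q/L_P)/(d_Q/d_P)² = 2.884 / (5.00)² = 0.1154.

0.115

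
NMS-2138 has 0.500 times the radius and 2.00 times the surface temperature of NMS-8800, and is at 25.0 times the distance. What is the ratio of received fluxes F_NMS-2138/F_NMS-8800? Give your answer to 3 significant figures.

0.00640

L_NMS-2138/L_NMS-8800 = (R_NMS-2138/R_NMS-8800)²(T_NMS-2138/T_NMS-8800)⁴ = (0.500)² × (2.00)⁴ = 4.000.
F_NMS-2138/F_NMS-8800 = (L_NMS-2138/L_NMS-8800)/(d_NMS-2138/d_NMS-8800)² = 4.000 / (25.0)² = 0.006400.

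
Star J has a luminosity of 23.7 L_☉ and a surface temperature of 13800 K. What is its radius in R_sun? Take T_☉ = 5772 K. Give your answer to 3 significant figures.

R/R_☉ = √(L/L_☉) / (T/T_☉)² = √(23.7) / (2.391)²
       = 4.868 / 5.716 = 0.8517.

0.852 R_sun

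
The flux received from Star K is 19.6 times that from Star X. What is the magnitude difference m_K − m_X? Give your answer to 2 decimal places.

-3.23

m_K − m_X = −2.5 log₁₀(F_K/F_X) = −2.5 log₁₀(19.6) = −2.5 × (1.292) = -3.231.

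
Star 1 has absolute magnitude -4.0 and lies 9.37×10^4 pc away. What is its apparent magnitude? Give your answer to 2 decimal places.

m = M + 5 log₁₀(d/10 pc) = -4.0 + 5 log₁₀(9.37×10^4/10)
  = -4.0 + 5 × 3.972 = -4.0 + 19.86 = 15.86.

15.86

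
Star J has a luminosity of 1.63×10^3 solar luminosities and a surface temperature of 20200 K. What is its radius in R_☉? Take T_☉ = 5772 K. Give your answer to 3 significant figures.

3.30 R_☉

R/R_☉ = √(L/L_☉) / (T/T_☉)² = √(1.63×10^3) / (3.500)²
       = 40.37 / 12.25 = 3.296.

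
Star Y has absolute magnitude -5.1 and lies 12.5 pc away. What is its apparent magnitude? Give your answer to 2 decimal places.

m = M + 5 log₁₀(d/10 pc) = -5.1 + 5 log₁₀(12.5/10)
  = -5.1 + 5 × 0.097 = -5.1 + 0.48 = -4.62.

-4.62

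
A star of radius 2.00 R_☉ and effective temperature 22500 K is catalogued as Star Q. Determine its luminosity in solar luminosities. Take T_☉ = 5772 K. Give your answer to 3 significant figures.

924 solar luminosities

L/L_☉ = (R/R_☉)² (T/T_☉)⁴ = (2.00)² × (22500/5772)⁴
       = 4.000 × (3.898)⁴ = 4.000 × 230.9 = 923.6.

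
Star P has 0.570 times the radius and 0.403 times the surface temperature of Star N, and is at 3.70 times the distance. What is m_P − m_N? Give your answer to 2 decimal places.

8.01

L_P/L_N = (0.570)²(0.403)⁴ = 0.008570.
F_P/F_N = (L_P/L_N)/(d_P/d_N)² = 0.008570/13.69 = 6.260×10^-4.
m_P − m_N = −2.5 log₁₀(6.260×10^-4) = 8.01.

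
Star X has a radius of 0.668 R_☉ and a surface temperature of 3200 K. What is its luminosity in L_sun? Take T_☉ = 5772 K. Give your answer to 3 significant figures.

0.0422 L_sun

L/L_☉ = (R/R_☉)² (T/T_☉)⁴ = (0.668)² × (3200/5772)⁴
       = 0.4462 × (0.5544)⁴ = 0.4462 × 0.09447 = 0.04215.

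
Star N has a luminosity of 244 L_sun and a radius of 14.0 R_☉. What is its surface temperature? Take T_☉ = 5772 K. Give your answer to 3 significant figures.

6.10×10^3 K

T/T_☉ = (L/L_☉)^(1/4) / (R/R_☉)^(1/2)
T = 5772 × (244)^(1/4) / √(14.0) = 5772 × 3.952 / 3.742 = 6097 K.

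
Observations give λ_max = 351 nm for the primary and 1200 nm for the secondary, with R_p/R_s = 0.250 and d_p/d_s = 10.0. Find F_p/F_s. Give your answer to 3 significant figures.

Wien's law: T_p/T_s = λ_s/λ_p = 1200/351 = 3.419.
L_p/L_s = (R_p/R_s)²(T_p/T_s)⁴ = (0.250)²(3.419)⁴ = 8.538.
F_p/F_s = (L_p/L_s)/(d_p/d_s)² = 8.538/(10.0)² = 0.08538.

0.0854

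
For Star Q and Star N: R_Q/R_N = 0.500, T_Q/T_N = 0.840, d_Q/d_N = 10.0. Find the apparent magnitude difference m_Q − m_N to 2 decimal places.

L_Q/L_N = (0.500)²(0.840)⁴ = 0.1245.
F_Q/F_N = (L_Q/L_N)/(d_Q/d_N)² = 0.1245/100.0 = 0.001245.
m_Q − m_N = −2.5 log₁₀(0.001245) = 7.26.

7.26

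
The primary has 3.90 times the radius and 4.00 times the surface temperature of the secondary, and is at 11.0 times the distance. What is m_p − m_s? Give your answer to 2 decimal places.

L_p/L_s = (3.90)²(4.00)⁴ = 3894.
F_p/F_s = (L_p/L_s)/(d_p/d_s)² = 3894/121.0 = 32.18.
m_p − m_s = −2.5 log₁₀(32.18) = -3.77.

-3.77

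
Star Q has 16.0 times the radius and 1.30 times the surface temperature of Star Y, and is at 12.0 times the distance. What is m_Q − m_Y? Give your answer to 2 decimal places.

L_Q/L_Y = (16.0)²(1.30)⁴ = 731.2.
F_Q/F_Y = (L_Q/L_Y)/(d_Q/d_Y)² = 731.2/144.0 = 5.078.
m_Q − m_Y = −2.5 log₁₀(5.078) = -1.76.

-1.76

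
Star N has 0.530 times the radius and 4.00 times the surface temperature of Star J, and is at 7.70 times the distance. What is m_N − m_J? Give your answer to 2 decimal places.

-0.21

L_N/L_J = (0.530)²(4.00)⁴ = 71.91.
F_N/F_J = (L_N/L_J)/(d_N/d_J)² = 71.91/59.29 = 1.213.
m_N − m_J = −2.5 log₁₀(1.213) = -0.21.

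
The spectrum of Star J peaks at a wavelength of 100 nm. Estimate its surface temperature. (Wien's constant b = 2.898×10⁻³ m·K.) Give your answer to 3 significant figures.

2.90×10^4 K

T = b/λ_max = 2.898×10⁻³ / (100×10⁻⁹) = 2.898×10^4 K.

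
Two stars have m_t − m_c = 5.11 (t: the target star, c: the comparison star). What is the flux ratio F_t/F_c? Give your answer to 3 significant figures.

0.00904

F_t/F_c = 10^(−(m_t − m_c)/2.5) = 10^(-5.11/2.5) = 10^-2.044 = 0.009036.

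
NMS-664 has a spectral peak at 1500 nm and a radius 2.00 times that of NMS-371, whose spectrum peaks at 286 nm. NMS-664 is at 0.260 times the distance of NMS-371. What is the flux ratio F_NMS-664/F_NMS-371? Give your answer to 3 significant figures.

0.0782

Wien's law: T_NMS-664/T_NMS-371 = λ_NMS-371/λ_NMS-664 = 286/1500 = 0.1907.
L_NMS-664/L_NMS-371 = (R_NMS-664/R_NMS-371)²(T_NMS-664/T_NMS-371)⁴ = (2.00)²(0.1907)⁴ = 0.005286.
F_NMS-664/F_NMS-371 = (L_NMS-664/L_NMS-371)/(d_NMS-664/d_NMS-371)² = 0.005286/(0.260)² = 0.07820.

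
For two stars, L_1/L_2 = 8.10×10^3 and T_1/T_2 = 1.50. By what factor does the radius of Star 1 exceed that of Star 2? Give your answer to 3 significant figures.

L ∝ R²T⁴ gives R ∝ √L / T², so
R_1/R_2 = √(8.10×10^3) / (1.50)² = 90.00 / 2.250 = 40.00.

40.0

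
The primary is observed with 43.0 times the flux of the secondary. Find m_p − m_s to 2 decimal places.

-4.08

m_p − m_s = −2.5 log₁₀(F_p/F_s) = −2.5 log₁₀(43.0) = −2.5 × (1.633) = -4.084.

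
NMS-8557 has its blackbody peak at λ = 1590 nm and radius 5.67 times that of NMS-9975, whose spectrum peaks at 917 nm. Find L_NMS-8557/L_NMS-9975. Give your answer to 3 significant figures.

Wien's law gives T ∝ 1/λ_max, so T_NMS-8557/T_NMS-9975 = λ_NMS-9975/λ_NMS-8557 = 917/1590 = 0.5767.
Then L ∝ R²T⁴ gives L_NMS-8557/L_NMS-9975 = (5.67)² × (0.5767)⁴ = 32.15 × 0.1106 = 3.557.

3.56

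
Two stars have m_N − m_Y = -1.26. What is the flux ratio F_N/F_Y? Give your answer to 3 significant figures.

F_N/F_Y = 10^(−(m_N − m_Y)/2.5) = 10^(1.26/2.5) = 10^0.504 = 3.192.

3.19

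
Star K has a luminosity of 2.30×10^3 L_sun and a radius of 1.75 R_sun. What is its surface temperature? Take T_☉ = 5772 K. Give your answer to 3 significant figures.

T/T_☉ = (L/L_☉)^(1/4) / (R/R_☉)^(1/2)
T = 5772 × (2.30×10^3)^(1/4) / √(1.75) = 5772 × 6.925 / 1.323 = 3.022×10^4 K.

3.02×10^4 K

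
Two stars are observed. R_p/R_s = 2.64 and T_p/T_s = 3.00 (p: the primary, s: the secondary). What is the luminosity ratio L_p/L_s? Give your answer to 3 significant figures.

From the Stefan–Boltzmann law, L ∝ R²T⁴, so
L_p/L_s = (R_p/R_s)² (T_p/T_s)⁴ = (2.64)² × (3.00)⁴ = 6.970 × 81.00 = 564.5.

565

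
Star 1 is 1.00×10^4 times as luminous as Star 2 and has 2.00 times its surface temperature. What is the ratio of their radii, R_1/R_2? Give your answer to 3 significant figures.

25.0

L ∝ R²T⁴ gives R ∝ √L / T², so
R_1/R_2 = √(1.00×10^4) / (2.00)² = 100.0 / 4.000 = 25.00.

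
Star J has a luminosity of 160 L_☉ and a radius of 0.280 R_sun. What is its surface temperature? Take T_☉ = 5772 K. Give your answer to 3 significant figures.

3.88×10^4 K

T/T_☉ = (L/L_☉)^(1/4) / (R/R_☉)^(1/2)
T = 5772 × (160)^(1/4) / √(0.280) = 5772 × 3.557 / 0.5292 = 3.880×10^4 K.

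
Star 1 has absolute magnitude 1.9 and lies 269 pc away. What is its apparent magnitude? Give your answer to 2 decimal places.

m = M + 5 log₁₀(d/10 pc) = 1.9 + 5 log₁₀(269/10)
  = 1.9 + 5 × 1.430 = 1.9 + 7.15 = 9.05.

9.05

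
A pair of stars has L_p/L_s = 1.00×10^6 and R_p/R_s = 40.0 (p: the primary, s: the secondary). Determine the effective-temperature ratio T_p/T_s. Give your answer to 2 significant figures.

5.0

L ∝ R²T⁴ gives T ∝ (L/R²)^(1/4), so
T_p/T_s = (1.00×10^6 / 40.0²)^(1/4) = (625.0)^(1/4) = 5.000.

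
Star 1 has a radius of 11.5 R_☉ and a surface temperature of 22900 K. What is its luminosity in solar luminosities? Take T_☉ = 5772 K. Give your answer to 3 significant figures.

L/L_☉ = (R/R_☉)² (T/T_☉)⁴ = (11.5)² × (22900/5772)⁴
       = 132.2 × (3.967)⁴ = 132.2 × 247.8 = 3.277×10^4.

3.28×10^4 solar luminosities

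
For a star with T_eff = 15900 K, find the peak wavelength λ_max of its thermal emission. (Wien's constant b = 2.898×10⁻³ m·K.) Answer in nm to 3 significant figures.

λ_max = b/T = 2.898×10⁻³ / 15900 = 1.82×10^-7 m = 182.3 nm.

182 nm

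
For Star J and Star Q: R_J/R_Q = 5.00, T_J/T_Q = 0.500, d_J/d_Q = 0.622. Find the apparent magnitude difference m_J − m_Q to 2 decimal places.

L_J/L_Q = (5.00)²(0.500)⁴ = 1.562.
F_J/F_Q = (L_J/L_Q)/(d_J/d_Q)² = 1.562/0.3869 = 4.039.
m_J − m_Q = −2.5 log₁₀(4.039) = -1.52.

-1.52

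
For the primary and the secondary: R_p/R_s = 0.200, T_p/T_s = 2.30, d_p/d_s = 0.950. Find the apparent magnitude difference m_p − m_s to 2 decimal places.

L_p/L_s = (0.200)²(2.30)⁴ = 1.119.
F_p/F_s = (L_p/L_s)/(d_p/d_s)² = 1.119/0.9025 = 1.240.
m_p − m_s = −2.5 log₁₀(1.240) = -0.23.

-0.23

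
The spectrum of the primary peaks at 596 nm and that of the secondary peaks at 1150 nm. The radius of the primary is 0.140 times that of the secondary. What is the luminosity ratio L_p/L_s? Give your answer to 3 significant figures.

Wien's law gives T ∝ 1/λ_max, so T_p/T_s = λ_s/λ_p = 1150/596 = 1.930.
Then L ∝ R²T⁴ gives L_p/L_s = (0.140)² × (1.930)⁴ = 0.01960 × 13.86 = 0.2717.

0.272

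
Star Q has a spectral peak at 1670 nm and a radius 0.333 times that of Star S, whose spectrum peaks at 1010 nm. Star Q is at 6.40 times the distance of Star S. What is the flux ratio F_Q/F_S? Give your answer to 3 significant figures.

3.62×10^-4

Wien's law: T_Q/T_S = λ_S/λ_Q = 1010/1670 = 0.6048.
L_Q/L_S = (R_Q/R_S)²(T_Q/T_S)⁴ = (0.333)²(0.6048)⁴ = 0.01484.
F_Q/F_S = (L_Q/L_S)/(d_Q/d_S)² = 0.01484/(6.40)² = 3.622×10^-4.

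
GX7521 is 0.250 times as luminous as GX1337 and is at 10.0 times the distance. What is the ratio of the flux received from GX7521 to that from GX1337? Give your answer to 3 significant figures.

0.00250

F = L/(4πd²), so F_GX7521/F_GX1337 = (L_GX7521/L_GX1337) / (d_GX7521/d_GX1337)²
= 0.250 / (10.0)² = 0.250 / 100.0 = 0.002500.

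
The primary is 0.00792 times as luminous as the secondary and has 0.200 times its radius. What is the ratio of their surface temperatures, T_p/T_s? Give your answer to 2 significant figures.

L ∝ R²T⁴ gives T ∝ (L/R²)^(1/4), so
T_p/T_s = (0.00792 / 0.200²)^(1/4) = (0.1980)^(1/4) = 0.6671.

0.67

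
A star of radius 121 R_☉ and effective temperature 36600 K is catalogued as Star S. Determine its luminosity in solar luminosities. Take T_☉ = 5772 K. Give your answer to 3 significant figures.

L/L_☉ = (R/R_☉)² (T/T_☉)⁴ = (121)² × (36600/5772)⁴
       = 1.464×10^4 × (6.341)⁴ = 1.464×10^4 × 1617 = 2.367×10^7.

2.37×10^7 solar luminosities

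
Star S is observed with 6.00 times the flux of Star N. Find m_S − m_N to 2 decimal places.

m_S − m_N = −2.5 log₁₀(F_S/F_N) = −2.5 log₁₀(6.00) = −2.5 × (0.778) = -1.945.

-1.95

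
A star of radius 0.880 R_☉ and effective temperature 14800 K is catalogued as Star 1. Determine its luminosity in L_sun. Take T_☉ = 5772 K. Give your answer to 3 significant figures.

33.5 L_sun

L/L_☉ = (R/R_☉)² (T/T_☉)⁴ = (0.880)² × (14800/5772)⁴
       = 0.7744 × (2.564)⁴ = 0.7744 × 43.23 = 33.47.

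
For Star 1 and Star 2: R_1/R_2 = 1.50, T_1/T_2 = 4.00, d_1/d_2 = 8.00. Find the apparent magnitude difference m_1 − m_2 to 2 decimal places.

L_1/L_2 = (1.50)²(4.00)⁴ = 576.0.
F_1/F_2 = (L_1/L_2)/(d_1/d_2)² = 576.0/64.00 = 9.000.
m_1 − m_2 = −2.5 log₁₀(9.000) = -2.39.

-2.39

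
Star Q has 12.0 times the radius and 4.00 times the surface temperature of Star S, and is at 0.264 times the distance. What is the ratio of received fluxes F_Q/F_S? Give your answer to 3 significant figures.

5.29×10^5

L_Q/L_S = (R_Q/R_S)²(T_Q/T_S)⁴ = (12.0)² × (4.00)⁴ = 3.686×10^4.
F_Q/F_S = (L_Q/L_S)/(d_Q/d_S)² = 3.686×10^4 / (0.264)² = 5.289×10^5.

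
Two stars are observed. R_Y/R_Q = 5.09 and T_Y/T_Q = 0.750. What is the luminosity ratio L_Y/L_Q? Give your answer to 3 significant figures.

8.20

From the Stefan–Boltzmann law, L ∝ R²T⁴, so
L_Y/L_Q = (R_Y/R_Q)² (T_Y/T_Q)⁴ = (5.09)² × (0.750)⁴ = 25.91 × 0.3164 = 8.197.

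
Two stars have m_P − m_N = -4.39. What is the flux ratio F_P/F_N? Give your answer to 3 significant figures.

F_P/F_N = 10^(−(m_P − m_N)/2.5) = 10^(4.39/2.5) = 10^1.756 = 57.02.

57.0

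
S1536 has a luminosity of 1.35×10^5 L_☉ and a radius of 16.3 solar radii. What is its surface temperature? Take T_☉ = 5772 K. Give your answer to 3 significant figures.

T/T_☉ = (L/L_☉)^(1/4) / (R/R_☉)^(1/2)
T = 5772 × (1.35×10^5)^(1/4) / √(16.3) = 5772 × 19.17 / 4.037 = 2.740×10^4 K.

2.74×10^4 K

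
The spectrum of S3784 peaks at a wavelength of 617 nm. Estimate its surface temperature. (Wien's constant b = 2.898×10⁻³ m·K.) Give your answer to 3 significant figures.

4.70×10^3 K

T = b/λ_max = 2.898×10⁻³ / (617×10⁻⁹) = 4697 K.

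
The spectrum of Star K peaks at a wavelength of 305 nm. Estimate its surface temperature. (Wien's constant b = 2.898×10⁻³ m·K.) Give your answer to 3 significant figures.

T = b/λ_max = 2.898×10⁻³ / (305×10⁻⁹) = 9502 K.

9.50×10^3 K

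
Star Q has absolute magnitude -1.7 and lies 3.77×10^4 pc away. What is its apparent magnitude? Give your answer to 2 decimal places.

m = M + 5 log₁₀(d/10 pc) = -1.7 + 5 log₁₀(3.77×10^4/10)
  = -1.7 + 5 × 3.576 = -1.7 + 17.88 = 16.18.

16.18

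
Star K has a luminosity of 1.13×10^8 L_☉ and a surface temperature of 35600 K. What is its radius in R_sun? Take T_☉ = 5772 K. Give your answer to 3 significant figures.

279 R_sun

R/R_☉ = √(L/L_☉) / (T/T_☉)² = √(1.13×10^8) / (6.168)²
       = 1.063×10^4 / 38.04 = 279.4.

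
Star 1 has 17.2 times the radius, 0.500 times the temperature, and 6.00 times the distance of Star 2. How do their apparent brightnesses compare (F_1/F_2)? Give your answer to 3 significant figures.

0.514

L_1/L_2 = (R_1/R_2)²(T_1/T_2)⁴ = (17.2)² × (0.500)⁴ = 18.49.
F_1/F_2 = (L_1/L_2)/(d_1/d_2)² = 18.49 / (6.00)² = 0.5136.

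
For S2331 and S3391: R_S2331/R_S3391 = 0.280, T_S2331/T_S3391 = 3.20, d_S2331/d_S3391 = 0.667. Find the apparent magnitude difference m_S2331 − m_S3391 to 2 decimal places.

L_S2331/L_S3391 = (0.280)²(3.20)⁴ = 8.221.
F_S2331/F_S3391 = (L_S2331/L_S3391)/(d_S2331/d_S3391)² = 8.221/0.4449 = 18.48.
m_S2331 − m_S3391 = −2.5 log₁₀(18.48) = -3.17.

-3.17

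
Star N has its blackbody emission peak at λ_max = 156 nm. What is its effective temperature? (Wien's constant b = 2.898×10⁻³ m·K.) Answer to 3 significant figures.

1.86×10^4 K

T = b/λ_max = 2.898×10⁻³ / (156×10⁻⁹) = 1.858×10^4 K.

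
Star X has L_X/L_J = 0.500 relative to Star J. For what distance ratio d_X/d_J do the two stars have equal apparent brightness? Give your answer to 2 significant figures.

0.71

Equal flux requires L_X/d_X² = L_J/d_J², so d_X/d_J = √(L_X/L_J)
= √(0.500) = 0.7071.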